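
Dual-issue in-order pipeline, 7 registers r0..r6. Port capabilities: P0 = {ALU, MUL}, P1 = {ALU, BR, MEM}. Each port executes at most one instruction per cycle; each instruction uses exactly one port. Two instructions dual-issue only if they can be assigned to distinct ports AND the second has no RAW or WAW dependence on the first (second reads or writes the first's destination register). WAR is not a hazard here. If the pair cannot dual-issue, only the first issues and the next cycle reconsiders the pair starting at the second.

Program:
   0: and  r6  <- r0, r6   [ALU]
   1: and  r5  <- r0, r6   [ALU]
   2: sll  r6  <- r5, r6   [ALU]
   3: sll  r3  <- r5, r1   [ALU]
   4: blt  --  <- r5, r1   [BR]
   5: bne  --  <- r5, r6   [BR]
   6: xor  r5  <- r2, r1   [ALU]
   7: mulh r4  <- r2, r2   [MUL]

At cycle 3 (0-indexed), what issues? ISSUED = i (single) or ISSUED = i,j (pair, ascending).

0. and.ALU @i0  | RAW r6
1. and.ALU @i1  | RAW r5
2. sll.ALU;sll.ALU @i2+i3  | dual
3. blt.BR @i4  | no-port BR/BR
4. bne.BR;xor.ALU @i5+i6  | dual
5. mulh.MUL @i7  | tail

ISSUED = 4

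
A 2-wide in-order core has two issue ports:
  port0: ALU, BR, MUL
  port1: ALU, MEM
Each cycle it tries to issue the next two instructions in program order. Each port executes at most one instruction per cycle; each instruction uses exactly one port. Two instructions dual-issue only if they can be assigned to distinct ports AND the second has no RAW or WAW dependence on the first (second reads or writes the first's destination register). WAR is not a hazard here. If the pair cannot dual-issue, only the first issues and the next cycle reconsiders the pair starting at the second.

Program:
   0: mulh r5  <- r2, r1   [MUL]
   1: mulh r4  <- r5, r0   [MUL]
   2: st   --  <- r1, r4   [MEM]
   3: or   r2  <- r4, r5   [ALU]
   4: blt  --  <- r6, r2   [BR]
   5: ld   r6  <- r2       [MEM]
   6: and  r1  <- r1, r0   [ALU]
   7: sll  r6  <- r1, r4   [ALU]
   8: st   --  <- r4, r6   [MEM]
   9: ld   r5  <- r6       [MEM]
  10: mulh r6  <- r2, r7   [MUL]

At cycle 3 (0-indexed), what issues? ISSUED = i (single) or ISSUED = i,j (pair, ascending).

ISSUED = 4,5

t=0 i0:mulh ; no-port MUL/MUL
t=1 i1:mulh ; RAW r4
t=2 i2,i3:st/or ; dual
t=3 i4,i5:blt/ld ; dual
t=4 i6:and ; RAW r1
t=5 i7:sll ; RAW r6
t=6 i8:st ; no-port MEM/MEM
t=7 i9,i10:ld/mulh ; dual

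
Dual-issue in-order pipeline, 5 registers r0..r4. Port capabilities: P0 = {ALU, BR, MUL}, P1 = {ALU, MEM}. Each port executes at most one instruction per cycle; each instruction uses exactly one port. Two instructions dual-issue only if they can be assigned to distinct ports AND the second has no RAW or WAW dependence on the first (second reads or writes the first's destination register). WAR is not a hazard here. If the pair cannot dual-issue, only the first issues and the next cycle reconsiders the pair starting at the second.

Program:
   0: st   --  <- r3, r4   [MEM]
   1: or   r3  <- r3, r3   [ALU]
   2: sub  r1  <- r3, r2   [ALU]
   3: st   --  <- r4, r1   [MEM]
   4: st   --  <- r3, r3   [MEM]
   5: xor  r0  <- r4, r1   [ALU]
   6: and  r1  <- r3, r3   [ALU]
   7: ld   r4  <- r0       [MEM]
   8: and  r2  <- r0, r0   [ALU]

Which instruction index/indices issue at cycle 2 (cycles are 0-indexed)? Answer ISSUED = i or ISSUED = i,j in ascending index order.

ISSUED = 3

#0 head=0: st.MEM;or.ALU i0/i1 2-wide
#1 head=2: sub.ALU i2 RAW r1
#2 head=3: st.MEM i3 no-port MEM/MEM
#3 head=4: st.MEM;xor.ALU i4/i5 2-wide
#4 head=6: and.ALU;ld.MEM i6/i7 2-wide
#5 head=8: and.ALU i8 tail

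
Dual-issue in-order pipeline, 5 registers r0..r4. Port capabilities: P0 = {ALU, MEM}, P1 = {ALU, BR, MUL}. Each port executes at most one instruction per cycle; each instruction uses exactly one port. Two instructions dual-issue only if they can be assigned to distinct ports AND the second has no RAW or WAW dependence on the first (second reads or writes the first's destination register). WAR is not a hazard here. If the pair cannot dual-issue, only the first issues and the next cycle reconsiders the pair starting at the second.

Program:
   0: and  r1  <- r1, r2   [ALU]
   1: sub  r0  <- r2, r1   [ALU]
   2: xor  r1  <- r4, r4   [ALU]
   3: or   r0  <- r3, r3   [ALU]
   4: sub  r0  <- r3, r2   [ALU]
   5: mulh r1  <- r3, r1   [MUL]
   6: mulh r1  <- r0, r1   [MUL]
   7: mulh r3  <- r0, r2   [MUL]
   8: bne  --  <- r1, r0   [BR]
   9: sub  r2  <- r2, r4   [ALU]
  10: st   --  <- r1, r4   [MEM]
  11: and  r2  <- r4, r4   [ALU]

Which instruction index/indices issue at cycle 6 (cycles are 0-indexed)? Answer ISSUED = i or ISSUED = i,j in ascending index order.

[0] i0  and.ALU  -- RAW r1
[1] i1,i2  sub.ALU;xor.ALU  -- dual
[2] i3  or.ALU  -- WAW r0
[3] i4,i5  sub.ALU;mulh.MUL  -- dual
[4] i6  mulh.MUL  -- no-port MUL/MUL
[5] i7  mulh.MUL  -- no-port MUL/BR
[6] i8,i9  bne.BR;sub.ALU  -- dual
[7] i10,i11  st.MEM;and.ALU  -- dual

ISSUED = 8,9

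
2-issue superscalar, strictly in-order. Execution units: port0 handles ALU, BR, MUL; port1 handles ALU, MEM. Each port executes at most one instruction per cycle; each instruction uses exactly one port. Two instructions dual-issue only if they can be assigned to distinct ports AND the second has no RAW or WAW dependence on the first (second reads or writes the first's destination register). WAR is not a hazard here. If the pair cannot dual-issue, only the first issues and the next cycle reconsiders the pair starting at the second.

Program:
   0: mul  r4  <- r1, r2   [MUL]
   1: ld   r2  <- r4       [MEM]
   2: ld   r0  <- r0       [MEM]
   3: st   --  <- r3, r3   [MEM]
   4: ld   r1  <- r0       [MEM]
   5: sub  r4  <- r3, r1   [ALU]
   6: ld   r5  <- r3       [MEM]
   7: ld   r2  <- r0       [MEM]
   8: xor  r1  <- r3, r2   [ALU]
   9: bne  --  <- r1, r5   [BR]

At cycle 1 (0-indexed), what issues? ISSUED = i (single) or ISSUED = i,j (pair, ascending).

#0 head=0: mul.MUL i0 RAW r4
#1 head=1: ld.MEM i1 no-port MEM/MEM
#2 head=2: ld.MEM i2 no-port MEM/MEM
#3 head=3: st.MEM i3 no-port MEM/MEM
#4 head=4: ld.MEM i4 RAW r1
#5 head=5: sub.ALU+ld.MEM i5,i6 pair
#6 head=7: ld.MEM i7 RAW r2
#7 head=8: xor.ALU i8 RAW r1
#8 head=9: bne.BR i9 tail

ISSUED = 1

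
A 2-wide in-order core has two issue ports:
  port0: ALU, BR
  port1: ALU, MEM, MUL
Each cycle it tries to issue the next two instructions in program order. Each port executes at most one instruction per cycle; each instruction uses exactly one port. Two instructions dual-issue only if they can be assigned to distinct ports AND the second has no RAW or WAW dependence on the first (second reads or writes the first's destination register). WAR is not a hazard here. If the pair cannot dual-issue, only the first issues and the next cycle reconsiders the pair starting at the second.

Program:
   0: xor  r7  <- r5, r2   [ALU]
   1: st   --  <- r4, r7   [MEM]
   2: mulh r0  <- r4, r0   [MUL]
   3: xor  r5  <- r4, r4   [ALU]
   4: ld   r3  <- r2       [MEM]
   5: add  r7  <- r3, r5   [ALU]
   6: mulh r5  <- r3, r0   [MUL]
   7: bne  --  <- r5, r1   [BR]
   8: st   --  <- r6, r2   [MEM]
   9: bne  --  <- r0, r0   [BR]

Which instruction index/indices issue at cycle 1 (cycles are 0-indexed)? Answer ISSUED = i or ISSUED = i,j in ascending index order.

ISSUED = 1

t=0 i0:xor ; RAW r7
t=1 i1:st ; no-port MEM/MUL
t=2 i2/i3:mulh;xor ; 2-wide
t=3 i4:ld ; RAW r3
t=4 i5/i6:add;mulh ; 2-wide
t=5 i7/i8:bne;st ; 2-wide
t=6 i9:bne ; tail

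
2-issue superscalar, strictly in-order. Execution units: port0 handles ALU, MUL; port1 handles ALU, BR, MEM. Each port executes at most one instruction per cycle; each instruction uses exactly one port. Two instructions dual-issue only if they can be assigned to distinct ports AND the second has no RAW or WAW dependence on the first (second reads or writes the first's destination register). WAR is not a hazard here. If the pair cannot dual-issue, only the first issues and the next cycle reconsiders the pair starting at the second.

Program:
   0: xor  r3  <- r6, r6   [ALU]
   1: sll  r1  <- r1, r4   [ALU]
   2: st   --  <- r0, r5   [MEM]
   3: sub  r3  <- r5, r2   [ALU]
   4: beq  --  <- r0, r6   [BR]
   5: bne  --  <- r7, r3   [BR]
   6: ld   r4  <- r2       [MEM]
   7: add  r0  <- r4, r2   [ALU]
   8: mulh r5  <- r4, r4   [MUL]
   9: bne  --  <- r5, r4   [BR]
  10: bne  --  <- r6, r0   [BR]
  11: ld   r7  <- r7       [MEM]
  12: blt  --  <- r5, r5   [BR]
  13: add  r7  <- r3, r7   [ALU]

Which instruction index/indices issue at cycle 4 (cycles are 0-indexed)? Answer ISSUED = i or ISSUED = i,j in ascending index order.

[0] i0,i1  xor.ALU/sll.ALU  -- 2-wide
[1] i2,i3  st.MEM/sub.ALU  -- 2-wide
[2] i4  beq.BR  -- no-port BR/BR
[3] i5  bne.BR  -- no-port BR/MEM
[4] i6  ld.MEM  -- RAW r4
[5] i7,i8  add.ALU/mulh.MUL  -- 2-wide
[6] i9  bne.BR  -- no-port BR/BR
[7] i10  bne.BR  -- no-port BR/MEM
[8] i11  ld.MEM  -- no-port MEM/BR
[9] i12,i13  blt.BR/add.ALU  -- 2-wide

ISSUED = 6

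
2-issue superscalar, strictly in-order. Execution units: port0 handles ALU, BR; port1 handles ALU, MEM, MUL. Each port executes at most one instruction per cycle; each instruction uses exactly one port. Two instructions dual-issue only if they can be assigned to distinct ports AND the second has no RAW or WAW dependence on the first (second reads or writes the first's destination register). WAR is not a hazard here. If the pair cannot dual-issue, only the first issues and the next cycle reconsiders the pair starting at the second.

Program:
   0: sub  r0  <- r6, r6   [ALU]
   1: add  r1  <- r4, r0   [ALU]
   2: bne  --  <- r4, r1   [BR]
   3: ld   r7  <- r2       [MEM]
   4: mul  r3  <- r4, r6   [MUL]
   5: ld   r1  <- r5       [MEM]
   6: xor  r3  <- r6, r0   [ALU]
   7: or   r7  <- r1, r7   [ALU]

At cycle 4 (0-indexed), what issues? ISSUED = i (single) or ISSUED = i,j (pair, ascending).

  cy0 -> i0 (sub) RAW r0
  cy1 -> i1 (add) RAW r1
  cy2 -> i2,i3 (bne+ld) dual
  cy3 -> i4 (mul) no-port MUL/MEM
  cy4 -> i5,i6 (ld+xor) dual
  cy5 -> i7 (or) tail

ISSUED = 5,6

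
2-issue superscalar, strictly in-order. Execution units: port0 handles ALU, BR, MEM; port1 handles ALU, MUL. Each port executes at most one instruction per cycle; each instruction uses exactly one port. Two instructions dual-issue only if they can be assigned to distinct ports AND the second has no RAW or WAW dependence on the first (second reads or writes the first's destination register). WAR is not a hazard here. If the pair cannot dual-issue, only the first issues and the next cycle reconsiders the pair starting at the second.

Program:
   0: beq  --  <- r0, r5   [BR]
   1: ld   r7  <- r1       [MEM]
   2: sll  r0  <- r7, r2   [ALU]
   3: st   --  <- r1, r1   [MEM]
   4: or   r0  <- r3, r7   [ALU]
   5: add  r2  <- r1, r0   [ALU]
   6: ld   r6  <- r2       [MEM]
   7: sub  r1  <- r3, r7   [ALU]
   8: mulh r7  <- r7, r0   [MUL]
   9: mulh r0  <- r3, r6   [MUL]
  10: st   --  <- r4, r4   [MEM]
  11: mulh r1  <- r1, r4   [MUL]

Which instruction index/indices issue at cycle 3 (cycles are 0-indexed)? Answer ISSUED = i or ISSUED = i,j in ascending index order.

t=0 i0:beq ; no-port BR/MEM
t=1 i1:ld ; RAW r7
t=2 i2&i3:sll/st ; dual
t=3 i4:or ; RAW r0
t=4 i5:add ; RAW r2
t=5 i6&i7:ld/sub ; dual
t=6 i8:mulh ; no-port MUL/MUL
t=7 i9&i10:mulh/st ; dual
t=8 i11:mulh ; tail

ISSUED = 4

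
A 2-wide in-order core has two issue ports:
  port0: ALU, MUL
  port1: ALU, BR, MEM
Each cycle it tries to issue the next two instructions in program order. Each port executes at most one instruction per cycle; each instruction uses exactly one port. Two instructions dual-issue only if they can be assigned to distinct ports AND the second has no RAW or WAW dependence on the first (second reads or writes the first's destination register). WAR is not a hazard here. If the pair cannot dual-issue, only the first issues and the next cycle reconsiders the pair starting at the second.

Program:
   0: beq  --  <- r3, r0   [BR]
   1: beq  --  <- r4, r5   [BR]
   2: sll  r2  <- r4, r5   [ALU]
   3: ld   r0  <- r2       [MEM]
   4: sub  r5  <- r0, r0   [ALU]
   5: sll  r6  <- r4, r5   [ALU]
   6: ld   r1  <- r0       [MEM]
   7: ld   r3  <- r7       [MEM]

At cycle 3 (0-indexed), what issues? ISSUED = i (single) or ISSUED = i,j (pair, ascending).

ISSUED = 4

t=0 i0:beq ; no-port BR/BR
t=1 i1+i2:beq sll ; dual
t=2 i3:ld ; RAW r0
t=3 i4:sub ; RAW r5
t=4 i5+i6:sll ld ; dual
t=5 i7:ld ; tail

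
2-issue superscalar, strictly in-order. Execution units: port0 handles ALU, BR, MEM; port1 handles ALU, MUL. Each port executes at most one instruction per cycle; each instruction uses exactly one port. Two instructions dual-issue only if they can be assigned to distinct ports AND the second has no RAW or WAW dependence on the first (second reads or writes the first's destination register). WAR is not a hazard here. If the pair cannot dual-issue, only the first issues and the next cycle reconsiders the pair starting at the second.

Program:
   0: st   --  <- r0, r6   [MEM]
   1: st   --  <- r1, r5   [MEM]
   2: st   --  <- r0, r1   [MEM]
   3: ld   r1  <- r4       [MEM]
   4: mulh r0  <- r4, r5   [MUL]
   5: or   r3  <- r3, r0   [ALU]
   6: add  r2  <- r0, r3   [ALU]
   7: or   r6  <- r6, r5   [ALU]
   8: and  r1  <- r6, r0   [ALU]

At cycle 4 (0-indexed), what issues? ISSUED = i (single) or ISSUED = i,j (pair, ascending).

ISSUED = 5

[0] i0  st.MEM  -- no-port MEM/MEM
[1] i1  st.MEM  -- no-port MEM/MEM
[2] i2  st.MEM  -- no-port MEM/MEM
[3] i3+i4  ld.MEM mulh.MUL  -- 2-wide
[4] i5  or.ALU  -- RAW r3
[5] i6+i7  add.ALU or.ALU  -- 2-wide
[6] i8  and.ALU  -- tail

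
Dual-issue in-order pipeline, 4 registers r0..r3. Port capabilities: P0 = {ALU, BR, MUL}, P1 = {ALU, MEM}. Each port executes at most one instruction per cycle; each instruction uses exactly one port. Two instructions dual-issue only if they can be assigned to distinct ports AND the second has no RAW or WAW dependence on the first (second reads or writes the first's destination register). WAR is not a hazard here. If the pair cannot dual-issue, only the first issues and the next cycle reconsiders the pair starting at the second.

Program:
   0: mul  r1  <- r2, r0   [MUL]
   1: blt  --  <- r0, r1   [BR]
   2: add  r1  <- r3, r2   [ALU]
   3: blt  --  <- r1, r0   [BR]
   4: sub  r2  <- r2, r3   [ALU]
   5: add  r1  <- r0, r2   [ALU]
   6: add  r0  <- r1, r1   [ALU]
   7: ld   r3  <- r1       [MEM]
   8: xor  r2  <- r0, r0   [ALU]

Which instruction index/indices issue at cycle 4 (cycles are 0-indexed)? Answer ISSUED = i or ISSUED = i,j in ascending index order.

ISSUED = 6,7

0. mul.MUL @i0  | no-port MUL/BR
1. blt.BR;add.ALU @i1/i2  | pair
2. blt.BR;sub.ALU @i3/i4  | pair
3. add.ALU @i5  | RAW r1
4. add.ALU;ld.MEM @i6/i7  | pair
5. xor.ALU @i8  | tail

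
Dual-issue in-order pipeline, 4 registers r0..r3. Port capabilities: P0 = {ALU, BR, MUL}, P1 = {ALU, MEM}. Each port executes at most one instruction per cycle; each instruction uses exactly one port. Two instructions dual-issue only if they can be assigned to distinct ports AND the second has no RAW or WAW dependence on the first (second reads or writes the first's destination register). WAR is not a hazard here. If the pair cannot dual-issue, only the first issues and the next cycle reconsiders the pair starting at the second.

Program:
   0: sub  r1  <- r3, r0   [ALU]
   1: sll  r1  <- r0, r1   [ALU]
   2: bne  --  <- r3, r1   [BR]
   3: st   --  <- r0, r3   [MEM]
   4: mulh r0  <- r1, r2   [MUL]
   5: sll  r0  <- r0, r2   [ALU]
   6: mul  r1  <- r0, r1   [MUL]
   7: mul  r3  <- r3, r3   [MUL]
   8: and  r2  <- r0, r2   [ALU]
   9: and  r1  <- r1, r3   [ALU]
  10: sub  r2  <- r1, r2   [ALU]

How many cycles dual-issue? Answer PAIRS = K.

PAIRS = 2

t=0 i0:sub ; RAW+WAW r1
t=1 i1:sll ; RAW r1
t=2 i2,i3:bne st ; 2-wide
t=3 i4:mulh ; RAW+WAW r0
t=4 i5:sll ; RAW r0
t=5 i6:mul ; no-port MUL/MUL
t=6 i7,i8:mul and ; 2-wide
t=7 i9:and ; RAW r1
t=8 i10:sub ; tail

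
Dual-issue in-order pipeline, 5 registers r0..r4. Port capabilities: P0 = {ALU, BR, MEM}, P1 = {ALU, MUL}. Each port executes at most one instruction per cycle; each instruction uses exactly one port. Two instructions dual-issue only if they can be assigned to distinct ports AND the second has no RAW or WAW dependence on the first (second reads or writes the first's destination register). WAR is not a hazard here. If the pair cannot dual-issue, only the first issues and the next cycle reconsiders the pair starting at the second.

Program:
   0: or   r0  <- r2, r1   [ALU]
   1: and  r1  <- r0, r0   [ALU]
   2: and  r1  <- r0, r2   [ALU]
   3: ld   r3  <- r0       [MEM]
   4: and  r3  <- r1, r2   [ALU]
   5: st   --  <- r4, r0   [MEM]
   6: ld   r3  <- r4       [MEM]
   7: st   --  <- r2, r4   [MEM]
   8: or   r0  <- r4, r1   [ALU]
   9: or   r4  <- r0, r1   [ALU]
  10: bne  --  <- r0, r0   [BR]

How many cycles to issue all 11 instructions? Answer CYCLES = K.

#0 head=0: or.ALU i0 RAW r0
#1 head=1: and.ALU i1 WAW r1
#2 head=2: and.ALU/ld.MEM i2,i3 dual
#3 head=4: and.ALU/st.MEM i4,i5 dual
#4 head=6: ld.MEM i6 no-port MEM/MEM
#5 head=7: st.MEM/or.ALU i7,i8 dual
#6 head=9: or.ALU/bne.BR i9,i10 dual

CYCLES = 7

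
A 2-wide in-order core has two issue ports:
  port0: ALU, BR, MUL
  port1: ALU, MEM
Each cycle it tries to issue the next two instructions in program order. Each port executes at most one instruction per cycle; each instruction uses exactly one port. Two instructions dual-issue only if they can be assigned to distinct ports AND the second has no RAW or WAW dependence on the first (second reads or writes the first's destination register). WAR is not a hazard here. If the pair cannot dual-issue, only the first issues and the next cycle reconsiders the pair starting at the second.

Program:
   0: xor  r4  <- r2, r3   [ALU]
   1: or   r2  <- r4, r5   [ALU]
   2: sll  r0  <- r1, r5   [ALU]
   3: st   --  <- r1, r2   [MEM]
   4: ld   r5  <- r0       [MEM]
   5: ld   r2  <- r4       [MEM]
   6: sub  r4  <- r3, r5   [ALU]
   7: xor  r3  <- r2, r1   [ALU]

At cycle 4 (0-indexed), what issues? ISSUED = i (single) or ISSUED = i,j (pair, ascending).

  cy0 -> i0 (xor.ALU) RAW r4
  cy1 -> i1+i2 (or.ALU sll.ALU) 2-wide
  cy2 -> i3 (st.MEM) no-port MEM/MEM
  cy3 -> i4 (ld.MEM) no-port MEM/MEM
  cy4 -> i5+i6 (ld.MEM sub.ALU) 2-wide
  cy5 -> i7 (xor.ALU) tail

ISSUED = 5,6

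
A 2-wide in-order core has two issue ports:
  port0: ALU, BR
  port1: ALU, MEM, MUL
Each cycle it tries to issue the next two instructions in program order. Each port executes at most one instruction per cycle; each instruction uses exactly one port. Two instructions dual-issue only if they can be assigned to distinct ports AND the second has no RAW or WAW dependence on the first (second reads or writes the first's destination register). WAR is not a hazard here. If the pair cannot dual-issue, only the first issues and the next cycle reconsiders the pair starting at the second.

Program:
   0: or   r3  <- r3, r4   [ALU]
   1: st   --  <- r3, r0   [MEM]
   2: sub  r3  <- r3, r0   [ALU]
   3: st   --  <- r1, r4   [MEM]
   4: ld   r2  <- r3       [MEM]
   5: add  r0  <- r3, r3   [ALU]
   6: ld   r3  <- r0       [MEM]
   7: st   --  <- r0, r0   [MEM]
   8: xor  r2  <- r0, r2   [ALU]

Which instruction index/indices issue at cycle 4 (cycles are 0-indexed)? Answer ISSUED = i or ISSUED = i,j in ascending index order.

t=0 i0:or.ALU ; RAW r3
t=1 i1&i2:st.MEM+sub.ALU ; dual
t=2 i3:st.MEM ; no-port MEM/MEM
t=3 i4&i5:ld.MEM+add.ALU ; dual
t=4 i6:ld.MEM ; no-port MEM/MEM
t=5 i7&i8:st.MEM+xor.ALU ; dual

ISSUED = 6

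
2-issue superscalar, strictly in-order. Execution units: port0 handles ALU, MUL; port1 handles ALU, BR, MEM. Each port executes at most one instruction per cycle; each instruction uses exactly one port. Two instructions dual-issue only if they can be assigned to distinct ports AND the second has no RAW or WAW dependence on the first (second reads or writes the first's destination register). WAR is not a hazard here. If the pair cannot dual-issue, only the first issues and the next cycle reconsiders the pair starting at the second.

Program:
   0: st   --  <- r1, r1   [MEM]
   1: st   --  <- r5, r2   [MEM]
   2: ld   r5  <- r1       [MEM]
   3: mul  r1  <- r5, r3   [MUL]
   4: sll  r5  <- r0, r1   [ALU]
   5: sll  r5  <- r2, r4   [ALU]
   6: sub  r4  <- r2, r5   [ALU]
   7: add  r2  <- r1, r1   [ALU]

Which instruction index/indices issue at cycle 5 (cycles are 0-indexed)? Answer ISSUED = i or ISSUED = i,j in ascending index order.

0. st @i0  | no-port MEM/MEM
1. st @i1  | no-port MEM/MEM
2. ld @i2  | RAW r5
3. mul @i3  | RAW r1
4. sll @i4  | WAW r5
5. sll @i5  | RAW r5
6. sub add @i6&i7  | dual

ISSUED = 5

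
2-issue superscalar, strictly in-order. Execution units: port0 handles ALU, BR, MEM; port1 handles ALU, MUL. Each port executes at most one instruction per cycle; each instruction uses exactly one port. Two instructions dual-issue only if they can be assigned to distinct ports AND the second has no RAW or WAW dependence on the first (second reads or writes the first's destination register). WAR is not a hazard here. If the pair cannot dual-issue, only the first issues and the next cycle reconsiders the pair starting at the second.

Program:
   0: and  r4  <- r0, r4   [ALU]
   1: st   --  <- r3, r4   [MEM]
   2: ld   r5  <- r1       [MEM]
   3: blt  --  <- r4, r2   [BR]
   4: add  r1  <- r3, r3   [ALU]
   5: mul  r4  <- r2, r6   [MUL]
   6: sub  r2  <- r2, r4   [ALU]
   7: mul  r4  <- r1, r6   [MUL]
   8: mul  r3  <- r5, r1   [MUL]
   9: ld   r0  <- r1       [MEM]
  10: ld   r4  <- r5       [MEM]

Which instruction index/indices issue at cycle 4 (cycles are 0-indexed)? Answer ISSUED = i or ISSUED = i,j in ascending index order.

ISSUED = 5

0. and @i0  | RAW r4
1. st @i1  | no-port MEM/MEM
2. ld @i2  | no-port MEM/BR
3. blt/add @i3,i4  | pair
4. mul @i5  | RAW r4
5. sub/mul @i6,i7  | pair
6. mul/ld @i8,i9  | pair
7. ld @i10  | tail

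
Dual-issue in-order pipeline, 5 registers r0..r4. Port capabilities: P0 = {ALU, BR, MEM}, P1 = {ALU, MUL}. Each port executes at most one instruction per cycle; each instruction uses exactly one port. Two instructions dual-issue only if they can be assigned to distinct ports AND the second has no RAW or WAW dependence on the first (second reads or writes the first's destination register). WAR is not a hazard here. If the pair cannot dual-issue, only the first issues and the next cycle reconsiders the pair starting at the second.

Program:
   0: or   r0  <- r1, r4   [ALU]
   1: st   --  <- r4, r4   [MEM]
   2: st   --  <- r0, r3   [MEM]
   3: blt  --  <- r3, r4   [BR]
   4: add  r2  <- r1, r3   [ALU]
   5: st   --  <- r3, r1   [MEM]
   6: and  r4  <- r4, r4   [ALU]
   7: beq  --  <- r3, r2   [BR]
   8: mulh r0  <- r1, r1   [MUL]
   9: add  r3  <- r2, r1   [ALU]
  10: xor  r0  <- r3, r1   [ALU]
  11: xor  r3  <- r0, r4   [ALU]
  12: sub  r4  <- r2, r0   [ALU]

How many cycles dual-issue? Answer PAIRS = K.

#0 head=0: or+st i0+i1 pair
#1 head=2: st i2 no-port MEM/BR
#2 head=3: blt+add i3+i4 pair
#3 head=5: st+and i5+i6 pair
#4 head=7: beq+mulh i7+i8 pair
#5 head=9: add i9 RAW r3
#6 head=10: xor i10 RAW r0
#7 head=11: xor+sub i11+i12 pair

PAIRS = 5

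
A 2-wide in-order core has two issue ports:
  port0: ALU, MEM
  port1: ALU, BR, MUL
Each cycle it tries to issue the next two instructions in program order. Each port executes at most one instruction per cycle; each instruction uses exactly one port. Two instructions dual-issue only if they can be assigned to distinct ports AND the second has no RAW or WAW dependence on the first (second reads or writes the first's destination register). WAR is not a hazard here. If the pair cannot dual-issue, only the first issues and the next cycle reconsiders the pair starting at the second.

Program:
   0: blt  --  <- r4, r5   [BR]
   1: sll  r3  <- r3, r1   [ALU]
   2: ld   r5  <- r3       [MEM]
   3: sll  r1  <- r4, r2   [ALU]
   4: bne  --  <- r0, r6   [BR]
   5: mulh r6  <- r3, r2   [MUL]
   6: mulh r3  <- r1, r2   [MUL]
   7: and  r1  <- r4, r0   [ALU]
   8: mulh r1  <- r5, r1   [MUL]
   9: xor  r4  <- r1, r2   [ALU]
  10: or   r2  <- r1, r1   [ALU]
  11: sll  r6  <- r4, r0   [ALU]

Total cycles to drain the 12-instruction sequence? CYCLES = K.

t=0 i0+i1:blt.BR sll.ALU ; pair
t=1 i2+i3:ld.MEM sll.ALU ; pair
t=2 i4:bne.BR ; no-port BR/MUL
t=3 i5:mulh.MUL ; no-port MUL/MUL
t=4 i6+i7:mulh.MUL and.ALU ; pair
t=5 i8:mulh.MUL ; RAW r1
t=6 i9+i10:xor.ALU or.ALU ; pair
t=7 i11:sll.ALU ; tail

CYCLES = 8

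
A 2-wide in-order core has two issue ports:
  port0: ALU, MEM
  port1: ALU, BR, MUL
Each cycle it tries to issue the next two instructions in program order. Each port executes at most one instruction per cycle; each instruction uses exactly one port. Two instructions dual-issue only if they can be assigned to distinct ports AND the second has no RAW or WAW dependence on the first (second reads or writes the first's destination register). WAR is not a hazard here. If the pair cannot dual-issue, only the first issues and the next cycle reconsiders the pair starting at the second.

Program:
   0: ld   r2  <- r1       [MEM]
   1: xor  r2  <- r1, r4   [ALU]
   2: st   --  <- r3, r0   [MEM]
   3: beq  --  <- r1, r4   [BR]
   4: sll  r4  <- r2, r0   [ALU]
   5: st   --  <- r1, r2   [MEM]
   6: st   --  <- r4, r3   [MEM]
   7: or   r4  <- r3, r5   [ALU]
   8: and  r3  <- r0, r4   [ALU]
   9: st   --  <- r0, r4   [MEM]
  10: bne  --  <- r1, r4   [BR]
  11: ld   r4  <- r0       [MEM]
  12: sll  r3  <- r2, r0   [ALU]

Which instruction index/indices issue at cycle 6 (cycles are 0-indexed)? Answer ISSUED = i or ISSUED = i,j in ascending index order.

ISSUED = 10,11

  cy0 -> i0 (ld) WAW r2
  cy1 -> i1,i2 (xor/st) dual
  cy2 -> i3,i4 (beq/sll) dual
  cy3 -> i5 (st) no-port MEM/MEM
  cy4 -> i6,i7 (st/or) dual
  cy5 -> i8,i9 (and/st) dual
  cy6 -> i10,i11 (bne/ld) dual
  cy7 -> i12 (sll) tail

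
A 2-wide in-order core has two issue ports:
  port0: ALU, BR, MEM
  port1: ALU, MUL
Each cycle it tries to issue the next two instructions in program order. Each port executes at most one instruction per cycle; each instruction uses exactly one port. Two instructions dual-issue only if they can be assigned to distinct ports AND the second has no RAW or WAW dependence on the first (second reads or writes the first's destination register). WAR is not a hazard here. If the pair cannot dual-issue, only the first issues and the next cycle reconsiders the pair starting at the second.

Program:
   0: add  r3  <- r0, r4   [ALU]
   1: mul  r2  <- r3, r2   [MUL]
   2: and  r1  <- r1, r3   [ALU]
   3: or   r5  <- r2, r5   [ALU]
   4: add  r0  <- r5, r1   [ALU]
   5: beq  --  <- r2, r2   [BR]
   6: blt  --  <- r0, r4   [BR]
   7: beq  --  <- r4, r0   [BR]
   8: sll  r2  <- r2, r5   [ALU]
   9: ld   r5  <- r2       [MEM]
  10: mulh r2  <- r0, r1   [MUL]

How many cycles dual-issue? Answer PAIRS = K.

c0: i0 add  RAW r3
c1: i1&i2 mul/and  2-wide
c2: i3 or  RAW r5
c3: i4&i5 add/beq  2-wide
c4: i6 blt  no-port BR/BR
c5: i7&i8 beq/sll  2-wide
c6: i9&i10 ld/mulh  2-wide

PAIRS = 4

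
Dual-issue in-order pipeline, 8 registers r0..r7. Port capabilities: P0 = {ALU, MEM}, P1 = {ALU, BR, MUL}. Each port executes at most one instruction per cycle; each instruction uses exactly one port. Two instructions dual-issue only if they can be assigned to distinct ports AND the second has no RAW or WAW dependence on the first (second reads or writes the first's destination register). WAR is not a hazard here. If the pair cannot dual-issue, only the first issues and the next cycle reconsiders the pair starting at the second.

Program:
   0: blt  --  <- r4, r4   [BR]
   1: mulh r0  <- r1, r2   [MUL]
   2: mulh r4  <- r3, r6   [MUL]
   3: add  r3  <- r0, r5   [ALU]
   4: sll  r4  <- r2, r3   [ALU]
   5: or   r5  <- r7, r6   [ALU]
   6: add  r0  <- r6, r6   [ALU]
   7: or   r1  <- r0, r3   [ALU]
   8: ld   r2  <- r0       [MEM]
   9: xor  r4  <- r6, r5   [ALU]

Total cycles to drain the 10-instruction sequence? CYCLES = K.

CYCLES = 7

  cy0 -> i0 (blt) no-port BR/MUL
  cy1 -> i1 (mulh) no-port MUL/MUL
  cy2 -> i2,i3 (mulh+add) 2-wide
  cy3 -> i4,i5 (sll+or) 2-wide
  cy4 -> i6 (add) RAW r0
  cy5 -> i7,i8 (or+ld) 2-wide
  cy6 -> i9 (xor) tail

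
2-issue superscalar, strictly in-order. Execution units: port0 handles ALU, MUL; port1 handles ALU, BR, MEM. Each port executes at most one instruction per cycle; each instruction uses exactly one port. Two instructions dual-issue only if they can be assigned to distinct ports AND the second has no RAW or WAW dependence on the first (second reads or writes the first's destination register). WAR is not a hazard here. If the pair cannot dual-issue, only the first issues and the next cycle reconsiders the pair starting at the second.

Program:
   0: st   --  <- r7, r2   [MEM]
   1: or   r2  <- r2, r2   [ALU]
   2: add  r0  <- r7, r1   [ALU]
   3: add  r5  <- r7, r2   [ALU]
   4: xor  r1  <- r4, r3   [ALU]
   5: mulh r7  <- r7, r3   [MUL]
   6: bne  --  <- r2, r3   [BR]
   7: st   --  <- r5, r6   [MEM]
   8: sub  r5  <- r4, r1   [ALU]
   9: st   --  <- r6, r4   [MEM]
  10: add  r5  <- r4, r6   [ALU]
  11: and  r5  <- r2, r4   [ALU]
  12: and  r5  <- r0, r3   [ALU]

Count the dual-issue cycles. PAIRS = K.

PAIRS = 5

0. st+or @i0&i1  | dual
1. add+add @i2&i3  | dual
2. xor+mulh @i4&i5  | dual
3. bne @i6  | no-port BR/MEM
4. st+sub @i7&i8  | dual
5. st+add @i9&i10  | dual
6. and @i11  | WAW r5
7. and @i12  | tail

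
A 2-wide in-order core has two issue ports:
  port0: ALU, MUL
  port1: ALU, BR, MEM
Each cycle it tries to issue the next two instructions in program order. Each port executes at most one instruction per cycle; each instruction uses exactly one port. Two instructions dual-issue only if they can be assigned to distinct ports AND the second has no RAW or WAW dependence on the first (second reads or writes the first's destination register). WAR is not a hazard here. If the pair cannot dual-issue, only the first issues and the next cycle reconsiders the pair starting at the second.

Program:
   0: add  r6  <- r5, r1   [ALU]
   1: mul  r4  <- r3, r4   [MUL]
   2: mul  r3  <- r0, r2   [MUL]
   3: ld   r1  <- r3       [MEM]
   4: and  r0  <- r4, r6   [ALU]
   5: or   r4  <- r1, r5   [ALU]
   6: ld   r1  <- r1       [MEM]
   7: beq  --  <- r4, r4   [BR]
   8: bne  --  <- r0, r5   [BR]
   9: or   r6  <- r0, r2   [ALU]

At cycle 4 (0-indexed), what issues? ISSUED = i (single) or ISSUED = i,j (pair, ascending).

#0 head=0: add.ALU/mul.MUL i0/i1 pair
#1 head=2: mul.MUL i2 RAW r3
#2 head=3: ld.MEM/and.ALU i3/i4 pair
#3 head=5: or.ALU/ld.MEM i5/i6 pair
#4 head=7: beq.BR i7 no-port BR/BR
#5 head=8: bne.BR/or.ALU i8/i9 pair

ISSUED = 7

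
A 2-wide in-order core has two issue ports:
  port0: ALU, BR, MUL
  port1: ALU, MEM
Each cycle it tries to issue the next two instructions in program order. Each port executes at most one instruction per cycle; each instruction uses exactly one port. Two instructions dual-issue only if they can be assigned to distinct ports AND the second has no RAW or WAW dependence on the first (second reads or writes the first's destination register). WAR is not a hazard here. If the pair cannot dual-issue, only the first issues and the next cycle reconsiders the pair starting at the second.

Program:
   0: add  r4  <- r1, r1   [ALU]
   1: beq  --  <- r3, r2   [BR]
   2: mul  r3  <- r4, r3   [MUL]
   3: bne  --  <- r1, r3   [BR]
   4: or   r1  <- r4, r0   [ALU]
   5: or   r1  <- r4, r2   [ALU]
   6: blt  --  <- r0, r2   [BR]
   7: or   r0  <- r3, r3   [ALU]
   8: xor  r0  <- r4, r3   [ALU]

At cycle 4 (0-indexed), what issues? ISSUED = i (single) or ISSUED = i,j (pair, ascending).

0. add beq @i0,i1  | 2-wide
1. mul @i2  | no-port MUL/BR
2. bne or @i3,i4  | 2-wide
3. or blt @i5,i6  | 2-wide
4. or @i7  | WAW r0
5. xor @i8  | tail

ISSUED = 7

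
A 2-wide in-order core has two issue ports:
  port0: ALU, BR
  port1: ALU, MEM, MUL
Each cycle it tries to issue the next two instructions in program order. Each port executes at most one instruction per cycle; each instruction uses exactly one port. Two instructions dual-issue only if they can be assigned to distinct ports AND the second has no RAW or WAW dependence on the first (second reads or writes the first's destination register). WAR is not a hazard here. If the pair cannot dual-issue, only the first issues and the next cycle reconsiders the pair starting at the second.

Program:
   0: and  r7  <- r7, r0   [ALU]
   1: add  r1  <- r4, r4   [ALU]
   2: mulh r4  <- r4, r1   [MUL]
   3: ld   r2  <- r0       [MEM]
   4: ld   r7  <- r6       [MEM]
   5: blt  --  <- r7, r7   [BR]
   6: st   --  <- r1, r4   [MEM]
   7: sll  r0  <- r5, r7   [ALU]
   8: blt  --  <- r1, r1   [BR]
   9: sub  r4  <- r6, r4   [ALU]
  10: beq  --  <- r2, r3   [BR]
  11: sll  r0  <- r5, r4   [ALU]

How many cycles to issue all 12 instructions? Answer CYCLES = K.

  cy0 -> i0/i1 (and.ALU/add.ALU) dual
  cy1 -> i2 (mulh.MUL) no-port MUL/MEM
  cy2 -> i3 (ld.MEM) no-port MEM/MEM
  cy3 -> i4 (ld.MEM) RAW r7
  cy4 -> i5/i6 (blt.BR/st.MEM) dual
  cy5 -> i7/i8 (sll.ALU/blt.BR) dual
  cy6 -> i9/i10 (sub.ALU/beq.BR) dual
  cy7 -> i11 (sll.ALU) tail

CYCLES = 8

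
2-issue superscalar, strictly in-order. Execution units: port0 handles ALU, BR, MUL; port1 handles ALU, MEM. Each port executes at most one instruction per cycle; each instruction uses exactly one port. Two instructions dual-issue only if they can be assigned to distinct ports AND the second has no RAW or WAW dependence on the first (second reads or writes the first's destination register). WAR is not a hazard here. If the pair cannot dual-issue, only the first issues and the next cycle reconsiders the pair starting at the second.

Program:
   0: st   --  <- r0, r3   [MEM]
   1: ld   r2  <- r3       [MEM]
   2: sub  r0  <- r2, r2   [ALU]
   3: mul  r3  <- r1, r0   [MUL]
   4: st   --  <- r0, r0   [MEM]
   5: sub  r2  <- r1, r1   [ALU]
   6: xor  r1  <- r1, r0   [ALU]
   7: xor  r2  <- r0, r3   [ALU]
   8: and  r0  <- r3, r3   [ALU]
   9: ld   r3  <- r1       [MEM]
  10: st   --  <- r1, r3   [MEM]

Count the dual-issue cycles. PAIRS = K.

  cy0 -> i0 (st.MEM) no-port MEM/MEM
  cy1 -> i1 (ld.MEM) RAW r2
  cy2 -> i2 (sub.ALU) RAW r0
  cy3 -> i3&i4 (mul.MUL st.MEM) 2-wide
  cy4 -> i5&i6 (sub.ALU xor.ALU) 2-wide
  cy5 -> i7&i8 (xor.ALU and.ALU) 2-wide
  cy6 -> i9 (ld.MEM) no-port MEM/MEM
  cy7 -> i10 (st.MEM) tail

PAIRS = 3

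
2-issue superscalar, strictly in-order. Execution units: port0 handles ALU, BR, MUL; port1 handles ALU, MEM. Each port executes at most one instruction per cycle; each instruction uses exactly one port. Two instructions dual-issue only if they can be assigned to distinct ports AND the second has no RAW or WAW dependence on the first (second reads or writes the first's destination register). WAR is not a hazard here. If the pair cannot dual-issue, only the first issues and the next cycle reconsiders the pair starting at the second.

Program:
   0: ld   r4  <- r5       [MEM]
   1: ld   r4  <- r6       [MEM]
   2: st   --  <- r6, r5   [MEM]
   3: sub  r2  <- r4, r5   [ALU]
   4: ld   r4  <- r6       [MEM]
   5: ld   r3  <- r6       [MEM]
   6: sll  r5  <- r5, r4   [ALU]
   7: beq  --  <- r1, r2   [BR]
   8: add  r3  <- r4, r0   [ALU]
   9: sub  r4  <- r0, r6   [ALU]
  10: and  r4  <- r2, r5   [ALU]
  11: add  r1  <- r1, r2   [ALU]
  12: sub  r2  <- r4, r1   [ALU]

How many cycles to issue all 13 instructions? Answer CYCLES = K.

  cy0 -> i0 (ld) no-port MEM/MEM
  cy1 -> i1 (ld) no-port MEM/MEM
  cy2 -> i2+i3 (st sub) 2-wide
  cy3 -> i4 (ld) no-port MEM/MEM
  cy4 -> i5+i6 (ld sll) 2-wide
  cy5 -> i7+i8 (beq add) 2-wide
  cy6 -> i9 (sub) WAW r4
  cy7 -> i10+i11 (and add) 2-wide
  cy8 -> i12 (sub) tail

CYCLES = 9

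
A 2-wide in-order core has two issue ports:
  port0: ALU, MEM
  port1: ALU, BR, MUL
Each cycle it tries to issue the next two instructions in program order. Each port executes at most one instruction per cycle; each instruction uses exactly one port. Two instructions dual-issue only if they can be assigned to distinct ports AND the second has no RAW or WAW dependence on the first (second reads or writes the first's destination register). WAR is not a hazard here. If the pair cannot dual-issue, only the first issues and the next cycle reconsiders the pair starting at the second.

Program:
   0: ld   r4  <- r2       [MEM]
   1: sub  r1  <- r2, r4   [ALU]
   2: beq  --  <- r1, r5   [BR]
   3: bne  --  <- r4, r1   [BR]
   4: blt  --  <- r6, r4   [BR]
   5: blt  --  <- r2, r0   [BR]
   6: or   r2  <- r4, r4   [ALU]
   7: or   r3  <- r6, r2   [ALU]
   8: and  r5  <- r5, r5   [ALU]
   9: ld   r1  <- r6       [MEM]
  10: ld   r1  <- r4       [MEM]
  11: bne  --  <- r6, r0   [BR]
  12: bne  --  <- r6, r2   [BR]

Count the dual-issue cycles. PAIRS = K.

PAIRS = 3

t=0 i0:ld ; RAW r4
t=1 i1:sub ; RAW r1
t=2 i2:beq ; no-port BR/BR
t=3 i3:bne ; no-port BR/BR
t=4 i4:blt ; no-port BR/BR
t=5 i5+i6:blt+or ; dual
t=6 i7+i8:or+and ; dual
t=7 i9:ld ; no-port MEM/MEM
t=8 i10+i11:ld+bne ; dual
t=9 i12:bne ; tail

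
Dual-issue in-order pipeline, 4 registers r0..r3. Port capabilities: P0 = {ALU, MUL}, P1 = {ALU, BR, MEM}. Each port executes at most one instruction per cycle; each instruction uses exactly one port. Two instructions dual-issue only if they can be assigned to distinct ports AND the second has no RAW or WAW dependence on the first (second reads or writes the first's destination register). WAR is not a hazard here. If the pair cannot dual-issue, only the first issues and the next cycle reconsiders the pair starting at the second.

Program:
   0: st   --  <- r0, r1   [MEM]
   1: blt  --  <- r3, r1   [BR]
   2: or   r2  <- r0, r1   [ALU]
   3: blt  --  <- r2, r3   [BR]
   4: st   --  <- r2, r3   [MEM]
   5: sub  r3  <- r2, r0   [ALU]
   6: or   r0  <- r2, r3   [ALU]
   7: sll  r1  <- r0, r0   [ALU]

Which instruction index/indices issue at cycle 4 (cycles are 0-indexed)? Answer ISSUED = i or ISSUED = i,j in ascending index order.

ISSUED = 6

c0: i0 st  no-port MEM/BR
c1: i1,i2 blt+or  dual
c2: i3 blt  no-port BR/MEM
c3: i4,i5 st+sub  dual
c4: i6 or  RAW r0
c5: i7 sll  tail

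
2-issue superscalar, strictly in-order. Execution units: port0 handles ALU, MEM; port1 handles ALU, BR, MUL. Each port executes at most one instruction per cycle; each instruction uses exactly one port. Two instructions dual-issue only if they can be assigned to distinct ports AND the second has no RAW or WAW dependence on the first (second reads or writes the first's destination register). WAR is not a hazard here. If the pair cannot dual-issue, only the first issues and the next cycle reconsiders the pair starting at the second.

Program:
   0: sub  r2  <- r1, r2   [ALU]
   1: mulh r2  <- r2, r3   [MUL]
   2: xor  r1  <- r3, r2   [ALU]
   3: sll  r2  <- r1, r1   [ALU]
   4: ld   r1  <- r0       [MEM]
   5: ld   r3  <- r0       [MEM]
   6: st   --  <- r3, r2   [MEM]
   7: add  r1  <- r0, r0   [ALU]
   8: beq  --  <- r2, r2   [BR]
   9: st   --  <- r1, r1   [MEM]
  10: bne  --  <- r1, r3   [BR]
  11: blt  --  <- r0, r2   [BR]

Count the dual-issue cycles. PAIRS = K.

#0 head=0: sub i0 RAW+WAW r2
#1 head=1: mulh i1 RAW r2
#2 head=2: xor i2 RAW r1
#3 head=3: sll ld i3+i4 2-wide
#4 head=5: ld i5 no-port MEM/MEM
#5 head=6: st add i6+i7 2-wide
#6 head=8: beq st i8+i9 2-wide
#7 head=10: bne i10 no-port BR/BR
#8 head=11: blt i11 tail

PAIRS = 3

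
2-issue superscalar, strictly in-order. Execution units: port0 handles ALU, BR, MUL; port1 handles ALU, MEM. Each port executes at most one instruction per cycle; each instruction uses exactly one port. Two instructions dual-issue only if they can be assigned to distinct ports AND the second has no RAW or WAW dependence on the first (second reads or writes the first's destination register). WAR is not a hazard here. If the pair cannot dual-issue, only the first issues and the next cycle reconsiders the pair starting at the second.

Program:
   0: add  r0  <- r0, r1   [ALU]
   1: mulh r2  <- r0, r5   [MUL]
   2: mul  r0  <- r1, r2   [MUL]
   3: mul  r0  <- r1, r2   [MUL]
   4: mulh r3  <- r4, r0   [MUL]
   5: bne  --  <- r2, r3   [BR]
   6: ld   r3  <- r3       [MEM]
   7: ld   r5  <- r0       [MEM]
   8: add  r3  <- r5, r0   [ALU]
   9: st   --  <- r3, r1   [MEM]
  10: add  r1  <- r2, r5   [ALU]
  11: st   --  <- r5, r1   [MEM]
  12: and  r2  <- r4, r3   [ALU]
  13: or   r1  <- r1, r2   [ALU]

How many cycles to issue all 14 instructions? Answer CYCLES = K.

  cy0 -> i0 (add) RAW r0
  cy1 -> i1 (mulh) no-port MUL/MUL
  cy2 -> i2 (mul) no-port MUL/MUL
  cy3 -> i3 (mul) no-port MUL/MUL
  cy4 -> i4 (mulh) no-port MUL/BR
  cy5 -> i5&i6 (bne+ld) 2-wide
  cy6 -> i7 (ld) RAW r5
  cy7 -> i8 (add) RAW r3
  cy8 -> i9&i10 (st+add) 2-wide
  cy9 -> i11&i12 (st+and) 2-wide
  cy10 -> i13 (or) tail

CYCLES = 11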